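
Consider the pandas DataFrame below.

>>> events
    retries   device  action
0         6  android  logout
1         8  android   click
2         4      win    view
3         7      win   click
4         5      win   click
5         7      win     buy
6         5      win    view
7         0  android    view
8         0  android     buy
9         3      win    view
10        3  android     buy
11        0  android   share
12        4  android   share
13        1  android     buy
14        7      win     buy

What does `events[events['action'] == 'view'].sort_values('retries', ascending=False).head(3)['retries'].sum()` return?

12

filter rows where action == 'view':
   retries   device action
2        4      win   view
6        5      win   view
7        0  android   view
9        3      win   view
sort by retries descending:
   retries   device action
6        5      win   view
2        4      win   view
9        3      win   view
7        0  android   view
take first 3 rows:
   retries device action
6        5    win   view
2        4    win   view
9        3    win   view
sum of column 'retries' → 12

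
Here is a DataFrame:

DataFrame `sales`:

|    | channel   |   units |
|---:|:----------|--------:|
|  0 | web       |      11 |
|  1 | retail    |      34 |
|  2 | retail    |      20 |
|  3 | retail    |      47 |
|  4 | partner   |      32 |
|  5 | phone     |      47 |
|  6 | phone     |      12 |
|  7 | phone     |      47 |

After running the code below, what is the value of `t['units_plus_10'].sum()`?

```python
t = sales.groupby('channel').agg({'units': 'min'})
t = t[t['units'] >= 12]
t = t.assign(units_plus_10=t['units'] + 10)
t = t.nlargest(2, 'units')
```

group by channel, min of units:
         units
channel       
partner     32
phone       12
retail      20
web         11
filter rows where units >= 12:
         units
channel       
partner     32
phone       12
retail      20
add column units_plus_10 = t['units'] + 10:
         units  units_plus_10
channel                      
partner     32             42
phone       12             22
retail      20             30
take 2 rows with largest units:
         units  units_plus_10
channel                      
partner     32             42
retail      20             30

72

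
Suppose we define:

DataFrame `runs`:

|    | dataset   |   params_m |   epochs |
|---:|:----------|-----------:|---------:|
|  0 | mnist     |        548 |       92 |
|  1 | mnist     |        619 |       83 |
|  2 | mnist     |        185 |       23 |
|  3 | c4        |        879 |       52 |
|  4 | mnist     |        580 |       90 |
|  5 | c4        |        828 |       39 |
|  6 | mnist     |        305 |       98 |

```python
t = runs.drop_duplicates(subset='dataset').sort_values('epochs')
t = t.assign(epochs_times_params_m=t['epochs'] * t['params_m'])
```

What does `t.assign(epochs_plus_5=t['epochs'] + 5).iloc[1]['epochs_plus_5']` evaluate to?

drop duplicate dataset (keep=first):
  dataset  params_m  epochs
0   mnist       548      92
3      c4       879      52
sort by epochs:
  dataset  params_m  epochs
3      c4       879      52
0   mnist       548      92
add column epochs_times_params_m = t['epochs'] * t['params_m']:
  dataset  params_m  epochs  epochs_times_params_m
3      c4       879      52                  45708
0   mnist       548      92                  50416
add column epochs_plus_5 = t['epochs'] + 5:
  dataset  params_m  epochs  epochs_times_params_m  epochs_plus_5
3      c4       879      52                  45708             57
0   mnist       548      92                  50416             97
Then the value at position 1, column 'epochs_plus_5': 97

97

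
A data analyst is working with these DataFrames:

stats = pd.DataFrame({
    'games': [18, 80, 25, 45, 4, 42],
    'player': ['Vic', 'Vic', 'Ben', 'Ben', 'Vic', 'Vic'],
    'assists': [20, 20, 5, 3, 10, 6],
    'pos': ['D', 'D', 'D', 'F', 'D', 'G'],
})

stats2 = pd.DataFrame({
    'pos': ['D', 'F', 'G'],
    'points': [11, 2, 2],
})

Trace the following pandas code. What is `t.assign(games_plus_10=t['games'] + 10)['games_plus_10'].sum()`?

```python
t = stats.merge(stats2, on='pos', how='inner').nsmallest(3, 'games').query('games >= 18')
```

63

merge on 'pos' (how='inner') → 6 rows:
   games player  assists pos  points
0     18    Vic       20   D      11
1     80    Vic       20   D      11
2     25    Ben        5   D      11
3     45    Ben        3   F       2
4      4    Vic       10   D      11
5     42    Vic        6   G       2
take 3 rows with smallest games:
   games player  assists pos  points
4      4    Vic       10   D      11
0     18    Vic       20   D      11
2     25    Ben        5   D      11
filter rows where games >= 18:
   games player  assists pos  points
0     18    Vic       20   D      11
2     25    Ben        5   D      11
add column games_plus_10 = t['games'] + 10:
   games player  assists pos  points  games_plus_10
0     18    Vic       20   D      11             28
2     25    Ben        5   D      11             35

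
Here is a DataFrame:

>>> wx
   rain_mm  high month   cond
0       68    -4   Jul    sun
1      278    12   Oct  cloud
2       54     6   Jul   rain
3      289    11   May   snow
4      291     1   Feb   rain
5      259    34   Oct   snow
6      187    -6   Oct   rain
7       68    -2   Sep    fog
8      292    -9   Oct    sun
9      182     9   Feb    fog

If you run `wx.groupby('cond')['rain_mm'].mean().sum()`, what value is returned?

1034.33333333

group by cond, mean of rain_mm:
cond
cloud    278.000000
fog      125.000000
rain     177.333333
snow     274.000000
sun      180.000000
Name: rain_mm, dtype: float64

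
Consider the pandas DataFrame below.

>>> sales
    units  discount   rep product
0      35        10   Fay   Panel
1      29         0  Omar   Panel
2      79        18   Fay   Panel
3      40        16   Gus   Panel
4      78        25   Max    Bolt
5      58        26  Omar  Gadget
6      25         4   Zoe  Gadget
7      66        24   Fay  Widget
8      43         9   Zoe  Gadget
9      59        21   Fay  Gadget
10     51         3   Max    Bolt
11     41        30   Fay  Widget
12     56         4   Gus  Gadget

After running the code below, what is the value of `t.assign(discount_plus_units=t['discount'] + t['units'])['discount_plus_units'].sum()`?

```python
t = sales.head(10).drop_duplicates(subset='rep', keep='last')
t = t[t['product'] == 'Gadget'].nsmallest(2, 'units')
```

136

take first 10 rows:
   units  discount   rep product
0     35        10   Fay   Panel
1     29         0  Omar   Panel
2     79        18   Fay   Panel
3     40        16   Gus   Panel
4     78        25   Max    Bolt
5     58        26  Omar  Gadget
6     25         4   Zoe  Gadget
7     66        24   Fay  Widget
8     43         9   Zoe  Gadget
9     59        21   Fay  Gadget
drop duplicate rep (keep=last):
   units  discount   rep product
3     40        16   Gus   Panel
4     78        25   Max    Bolt
5     58        26  Omar  Gadget
8     43         9   Zoe  Gadget
9     59        21   Fay  Gadget
filter rows where product == 'Gadget':
   units  discount   rep product
5     58        26  Omar  Gadget
8     43         9   Zoe  Gadget
9     59        21   Fay  Gadget
take 2 rows with smallest units:
   units  discount   rep product
8     43         9   Zoe  Gadget
5     58        26  Omar  Gadget
add column discount_plus_units = t['discount'] + t['units']:
   units  discount   rep product  discount_plus_units
8     43         9   Zoe  Gadget                   52
5     58        26  Omar  Gadget                   84
Then the sum of column 'discount_plus_units': 136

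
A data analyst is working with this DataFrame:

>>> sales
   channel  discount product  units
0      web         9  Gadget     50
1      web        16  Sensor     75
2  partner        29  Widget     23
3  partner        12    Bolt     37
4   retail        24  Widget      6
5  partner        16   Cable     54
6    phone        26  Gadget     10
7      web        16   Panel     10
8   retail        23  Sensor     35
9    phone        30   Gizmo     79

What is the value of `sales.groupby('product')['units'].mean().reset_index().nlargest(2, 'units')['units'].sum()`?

134.0

group by product, mean of units:
product
Bolt      37.0
Cable     54.0
Gadget    30.0
Gizmo     79.0
Panel     10.0
Sensor    55.0
Widget    14.5
Name: units, dtype: float64
reset_index():
  product  units
0    Bolt   37.0
1   Cable   54.0
2  Gadget   30.0
3   Gizmo   79.0
4   Panel   10.0
5  Sensor   55.0
6  Widget   14.5
take 2 rows with largest units:
  product  units
3   Gizmo   79.0
5  Sensor   55.0
Then the sum of column 'units': 134.0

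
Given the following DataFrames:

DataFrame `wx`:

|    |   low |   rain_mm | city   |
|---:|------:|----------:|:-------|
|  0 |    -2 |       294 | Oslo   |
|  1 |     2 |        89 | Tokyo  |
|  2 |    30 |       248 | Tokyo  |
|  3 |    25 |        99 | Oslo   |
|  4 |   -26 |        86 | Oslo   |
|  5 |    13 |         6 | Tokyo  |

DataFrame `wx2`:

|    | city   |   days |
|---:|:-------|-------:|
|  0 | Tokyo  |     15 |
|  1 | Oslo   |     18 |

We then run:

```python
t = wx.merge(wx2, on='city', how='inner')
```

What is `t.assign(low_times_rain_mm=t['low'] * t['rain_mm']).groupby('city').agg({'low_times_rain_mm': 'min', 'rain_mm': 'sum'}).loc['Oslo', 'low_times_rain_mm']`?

merge on 'city' (how='inner') → 6 rows:
   low  rain_mm   city  days
0   -2      294   Oslo    18
1    2       89  Tokyo    15
2   30      248  Tokyo    15
3   25       99   Oslo    18
4  -26       86   Oslo    18
5   13        6  Tokyo    15
add column low_times_rain_mm = t['low'] * t['rain_mm']:
   low  rain_mm   city  days  low_times_rain_mm
0   -2      294   Oslo    18               -588
1    2       89  Tokyo    15                178
2   30      248  Tokyo    15               7440
3   25       99   Oslo    18               2475
4  -26       86   Oslo    18              -2236
5   13        6  Tokyo    15                 78
group by city: min(low_times_rain_mm), sum(rain_mm):
       low_times_rain_mm  rain_mm
city                             
Oslo               -2236      479
Tokyo                 78      343

-2236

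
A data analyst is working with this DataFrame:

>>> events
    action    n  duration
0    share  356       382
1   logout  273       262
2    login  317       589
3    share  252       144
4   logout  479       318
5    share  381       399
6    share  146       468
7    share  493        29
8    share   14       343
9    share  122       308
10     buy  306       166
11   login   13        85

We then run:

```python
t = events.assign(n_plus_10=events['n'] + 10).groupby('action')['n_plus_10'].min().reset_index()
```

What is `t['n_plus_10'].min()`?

add column n_plus_10 = events['n'] + 10:
    action    n  duration  n_plus_10
0    share  356       382        366
1   logout  273       262        283
2    login  317       589        327
3    share  252       144        262
4   logout  479       318        489
5    share  381       399        391
6    share  146       468        156
7    share  493        29        503
8    share   14       343         24
9    share  122       308        132
10     buy  306       166        316
11   login   13        85         23
group by action, min of n_plus_10:
action
buy       316
login      23
logout    283
share      24
Name: n_plus_10, dtype: int64
reset_index():
   action  n_plus_10
0     buy        316
1   login         23
2  logout        283
3   share         24

23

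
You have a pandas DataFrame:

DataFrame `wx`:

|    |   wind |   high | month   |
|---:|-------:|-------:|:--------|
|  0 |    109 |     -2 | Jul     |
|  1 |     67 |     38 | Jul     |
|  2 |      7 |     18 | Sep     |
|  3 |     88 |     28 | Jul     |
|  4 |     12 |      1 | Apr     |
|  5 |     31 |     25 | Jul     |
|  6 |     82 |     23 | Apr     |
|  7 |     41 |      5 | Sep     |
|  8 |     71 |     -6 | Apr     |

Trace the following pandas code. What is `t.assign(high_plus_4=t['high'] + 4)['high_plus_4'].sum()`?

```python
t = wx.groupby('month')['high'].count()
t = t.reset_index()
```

group by month, count of high:
month
Apr    3
Jul    4
Sep    2
Name: high, dtype: int64
reset_index():
  month  high
0   Apr     3
1   Jul     4
2   Sep     2
add column high_plus_4 = t['high'] + 4:
  month  high  high_plus_4
0   Apr     3            7
1   Jul     4            8
2   Sep     2            6
Then the sum of column 'high_plus_4': 21

21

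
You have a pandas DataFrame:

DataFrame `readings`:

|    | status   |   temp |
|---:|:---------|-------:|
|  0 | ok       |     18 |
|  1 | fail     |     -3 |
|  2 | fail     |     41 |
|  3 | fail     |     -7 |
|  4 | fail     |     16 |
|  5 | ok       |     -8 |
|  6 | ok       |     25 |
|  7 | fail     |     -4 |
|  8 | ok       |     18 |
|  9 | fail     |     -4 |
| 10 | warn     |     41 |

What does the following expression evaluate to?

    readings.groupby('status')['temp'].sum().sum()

group by status, sum of temp:
status
fail    39
ok      53
warn    41
Name: temp, dtype: int64
Finally, sum of the resulting series = 133.

133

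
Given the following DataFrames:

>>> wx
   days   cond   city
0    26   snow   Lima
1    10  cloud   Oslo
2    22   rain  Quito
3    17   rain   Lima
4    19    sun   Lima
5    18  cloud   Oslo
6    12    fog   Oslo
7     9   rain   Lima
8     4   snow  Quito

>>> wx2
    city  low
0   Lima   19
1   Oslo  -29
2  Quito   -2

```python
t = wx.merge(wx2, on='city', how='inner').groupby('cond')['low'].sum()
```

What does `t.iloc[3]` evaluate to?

17

merge on 'city' (how='inner') → 9 rows:
   days   cond   city  low
0    26   snow   Lima   19
1    10  cloud   Oslo  -29
2    22   rain  Quito   -2
3    17   rain   Lima   19
4    19    sun   Lima   19
5    18  cloud   Oslo  -29
6    12    fog   Oslo  -29
7     9   rain   Lima   19
8     4   snow  Quito   -2
group by cond, sum of low:
cond
cloud   -58
fog     -29
rain     36
snow     17
sun      19
Name: low, dtype: int64
Taking the value at position 3 gives 17.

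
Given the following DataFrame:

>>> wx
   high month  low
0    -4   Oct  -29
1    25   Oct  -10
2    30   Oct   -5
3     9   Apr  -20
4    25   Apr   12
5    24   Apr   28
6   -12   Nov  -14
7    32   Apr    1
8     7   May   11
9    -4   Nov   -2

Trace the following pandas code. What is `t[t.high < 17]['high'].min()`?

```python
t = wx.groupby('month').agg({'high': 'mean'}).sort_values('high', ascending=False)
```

group by month, mean of high:
       high
month      
Apr    22.5
May     7.0
Nov    -8.0
Oct    17.0
sort by high descending:
       high
month      
Apr    22.5
Oct    17.0
May     7.0
Nov    -8.0
filter rows where high < 17:
       high
month      
May     7.0
Nov    -8.0
Then the min of column 'high': -8.0

-8.0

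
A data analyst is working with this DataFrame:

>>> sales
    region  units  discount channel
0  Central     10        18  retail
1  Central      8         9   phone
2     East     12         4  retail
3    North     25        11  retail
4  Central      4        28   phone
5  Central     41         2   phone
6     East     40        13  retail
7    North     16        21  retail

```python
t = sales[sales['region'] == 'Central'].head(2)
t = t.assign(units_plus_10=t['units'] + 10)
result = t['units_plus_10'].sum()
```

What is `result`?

filter rows where region == 'Central':
    region  units  discount channel
0  Central     10        18  retail
1  Central      8         9   phone
4  Central      4        28   phone
5  Central     41         2   phone
take first 2 rows:
    region  units  discount channel
0  Central     10        18  retail
1  Central      8         9   phone
add column units_plus_10 = t['units'] + 10:
    region  units  discount channel  units_plus_10
0  Central     10        18  retail             20
1  Central      8         9   phone             18
Then the sum of column 'units_plus_10': 38

38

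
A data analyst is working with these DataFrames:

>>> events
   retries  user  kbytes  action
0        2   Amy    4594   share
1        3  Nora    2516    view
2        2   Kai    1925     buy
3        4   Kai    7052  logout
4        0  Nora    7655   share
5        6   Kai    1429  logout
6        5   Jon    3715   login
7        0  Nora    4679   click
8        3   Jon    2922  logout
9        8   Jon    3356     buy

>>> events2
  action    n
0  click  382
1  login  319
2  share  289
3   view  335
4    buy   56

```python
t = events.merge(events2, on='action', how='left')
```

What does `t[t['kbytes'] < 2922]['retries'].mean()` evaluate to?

3.66666666667

merge on 'action' (how='left') → 10 rows:
   retries  user  kbytes  action      n
0        2   Amy    4594   share  289.0
1        3  Nora    2516    view  335.0
2        2   Kai    1925     buy   56.0
3        4   Kai    7052  logout    NaN
4        0  Nora    7655   share  289.0
5        6   Kai    1429  logout    NaN
6        5   Jon    3715   login  319.0
7        0  Nora    4679   click  382.0
8        3   Jon    2922  logout    NaN
9        8   Jon    3356     buy   56.0
filter rows where kbytes < 2922:
   retries  user  kbytes  action      n
1        3  Nora    2516    view  335.0
2        2   Kai    1925     buy   56.0
5        6   Kai    1429  logout    NaN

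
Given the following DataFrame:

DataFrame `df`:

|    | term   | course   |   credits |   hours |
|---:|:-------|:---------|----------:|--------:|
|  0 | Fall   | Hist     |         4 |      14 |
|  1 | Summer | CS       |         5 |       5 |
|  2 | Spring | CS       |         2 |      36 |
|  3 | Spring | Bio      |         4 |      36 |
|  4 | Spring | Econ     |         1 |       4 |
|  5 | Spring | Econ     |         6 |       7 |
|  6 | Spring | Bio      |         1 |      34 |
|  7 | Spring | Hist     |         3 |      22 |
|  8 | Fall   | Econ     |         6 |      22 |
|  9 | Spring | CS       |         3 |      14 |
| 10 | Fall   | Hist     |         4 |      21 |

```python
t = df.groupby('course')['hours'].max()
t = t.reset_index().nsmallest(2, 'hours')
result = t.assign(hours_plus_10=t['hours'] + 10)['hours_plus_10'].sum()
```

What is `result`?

64

group by course, max of hours:
course
Bio     36
CS      36
Econ    22
Hist    22
Name: hours, dtype: int64
reset_index():
  course  hours
0    Bio     36
1     CS     36
2   Econ     22
3   Hist     22
take 2 rows with smallest hours:
  course  hours
2   Econ     22
3   Hist     22
add column hours_plus_10 = t['hours'] + 10:
  course  hours  hours_plus_10
2   Econ     22             32
3   Hist     22             32
Finally, sum of column 'hours_plus_10' = 64.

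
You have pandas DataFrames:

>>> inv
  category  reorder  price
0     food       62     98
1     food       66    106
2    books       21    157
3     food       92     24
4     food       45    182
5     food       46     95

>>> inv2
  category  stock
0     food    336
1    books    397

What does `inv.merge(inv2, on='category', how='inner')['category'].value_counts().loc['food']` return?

5

merge on 'category' (how='inner') → 6 rows:
  category  reorder  price  stock
0     food       62     98    336
1     food       66    106    336
2    books       21    157    397
3     food       92     24    336
4     food       45    182    336
5     food       46     95    336
value_counts of category:
category
food     5
books    1
Name: count, dtype: int64
So loc['food'] = 5.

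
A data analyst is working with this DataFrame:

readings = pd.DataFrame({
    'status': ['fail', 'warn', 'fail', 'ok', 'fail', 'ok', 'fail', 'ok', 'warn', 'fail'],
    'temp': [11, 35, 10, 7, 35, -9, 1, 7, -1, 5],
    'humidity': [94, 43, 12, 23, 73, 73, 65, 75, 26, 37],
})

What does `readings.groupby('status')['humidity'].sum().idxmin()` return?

warn

group by status, sum of humidity:
status
fail    281
ok      171
warn     69
Name: humidity, dtype: int64
Then the label with the smallest value: warn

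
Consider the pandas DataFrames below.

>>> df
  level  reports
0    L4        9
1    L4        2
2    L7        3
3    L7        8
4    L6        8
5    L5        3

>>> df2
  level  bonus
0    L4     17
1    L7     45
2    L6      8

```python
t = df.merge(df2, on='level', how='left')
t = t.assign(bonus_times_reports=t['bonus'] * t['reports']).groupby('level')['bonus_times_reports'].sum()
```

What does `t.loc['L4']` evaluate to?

merge on 'level' (how='left') → 6 rows:
  level  reports  bonus
0    L4        9   17.0
1    L4        2   17.0
2    L7        3   45.0
3    L7        8   45.0
4    L6        8    8.0
5    L5        3    NaN
add column bonus_times_reports = t['bonus'] * t['reports']:
  level  reports  bonus  bonus_times_reports
0    L4        9   17.0                153.0
1    L4        2   17.0                 34.0
2    L7        3   45.0                135.0
3    L7        8   45.0                360.0
4    L6        8    8.0                 64.0
5    L5        3    NaN                  NaN
group by level, sum of bonus_times_reports:
level
L4    187.0
L5      0.0
L6     64.0
L7    495.0
Name: bonus_times_reports, dtype: float64
value at index 'L4' → 187.0

187.0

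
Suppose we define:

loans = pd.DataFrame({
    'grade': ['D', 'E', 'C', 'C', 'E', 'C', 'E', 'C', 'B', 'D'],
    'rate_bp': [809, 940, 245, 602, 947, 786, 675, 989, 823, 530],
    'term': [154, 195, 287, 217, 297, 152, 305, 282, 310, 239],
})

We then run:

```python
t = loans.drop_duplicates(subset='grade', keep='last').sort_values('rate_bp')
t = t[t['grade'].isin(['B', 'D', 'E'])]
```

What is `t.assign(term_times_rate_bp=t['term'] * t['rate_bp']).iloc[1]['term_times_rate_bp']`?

205875

drop duplicate grade (keep=last):
  grade  rate_bp  term
6     E      675   305
7     C      989   282
8     B      823   310
9     D      530   239
sort by rate_bp:
  grade  rate_bp  term
9     D      530   239
6     E      675   305
8     B      823   310
7     C      989   282
filter rows where grade in ['B', 'D', 'E']:
  grade  rate_bp  term
9     D      530   239
6     E      675   305
8     B      823   310
add column term_times_rate_bp = t['term'] * t['rate_bp']:
  grade  rate_bp  term  term_times_rate_bp
9     D      530   239              126670
6     E      675   305              205875
8     B      823   310              255130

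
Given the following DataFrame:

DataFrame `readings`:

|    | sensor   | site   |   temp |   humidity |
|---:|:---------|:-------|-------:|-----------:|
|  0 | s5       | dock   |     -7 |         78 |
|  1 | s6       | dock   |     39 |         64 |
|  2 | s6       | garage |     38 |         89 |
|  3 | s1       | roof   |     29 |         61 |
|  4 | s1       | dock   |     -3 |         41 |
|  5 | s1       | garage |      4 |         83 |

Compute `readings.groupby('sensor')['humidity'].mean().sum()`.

group by sensor, mean of humidity:
sensor
s1    61.666667
s5    78.000000
s6    76.500000
Name: humidity, dtype: float64

216.166666667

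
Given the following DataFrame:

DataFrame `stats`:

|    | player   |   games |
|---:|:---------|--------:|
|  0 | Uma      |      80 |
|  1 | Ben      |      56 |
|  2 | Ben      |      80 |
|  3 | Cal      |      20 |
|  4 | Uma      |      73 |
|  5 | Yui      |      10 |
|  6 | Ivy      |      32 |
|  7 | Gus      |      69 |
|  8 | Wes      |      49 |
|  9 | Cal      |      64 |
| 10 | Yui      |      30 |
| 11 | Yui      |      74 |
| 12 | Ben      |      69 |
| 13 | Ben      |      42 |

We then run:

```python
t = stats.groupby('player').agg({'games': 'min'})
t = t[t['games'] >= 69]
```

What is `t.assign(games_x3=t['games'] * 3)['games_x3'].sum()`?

group by player, min of games:
        games
player       
Ben        42
Cal        20
Gus        69
Ivy        32
Uma        73
Wes        49
Yui        10
filter rows where games >= 69:
        games
player       
Gus        69
Uma        73
add column games_x3 = t['games'] * 3:
        games  games_x3
player                 
Gus        69       207
Uma        73       219
sum of column 'games_x3' → 426

426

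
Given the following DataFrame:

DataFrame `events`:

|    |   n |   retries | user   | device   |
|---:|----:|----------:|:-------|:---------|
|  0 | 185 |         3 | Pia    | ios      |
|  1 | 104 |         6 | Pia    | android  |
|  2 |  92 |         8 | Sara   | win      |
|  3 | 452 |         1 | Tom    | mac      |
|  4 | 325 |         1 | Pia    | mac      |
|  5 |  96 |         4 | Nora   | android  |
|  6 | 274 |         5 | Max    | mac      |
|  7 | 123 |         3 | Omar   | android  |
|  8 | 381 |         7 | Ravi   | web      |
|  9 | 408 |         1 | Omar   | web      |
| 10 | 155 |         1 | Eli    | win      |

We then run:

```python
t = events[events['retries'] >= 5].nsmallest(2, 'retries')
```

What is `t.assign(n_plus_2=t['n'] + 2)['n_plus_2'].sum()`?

382

filter rows where retries >= 5:
     n  retries  user   device
1  104        6   Pia  android
2   92        8  Sara      win
6  274        5   Max      mac
8  381        7  Ravi      web
take 2 rows with smallest retries:
     n  retries user   device
6  274        5  Max      mac
1  104        6  Pia  android
add column n_plus_2 = t['n'] + 2:
     n  retries user   device  n_plus_2
6  274        5  Max      mac       276
1  104        6  Pia  android       106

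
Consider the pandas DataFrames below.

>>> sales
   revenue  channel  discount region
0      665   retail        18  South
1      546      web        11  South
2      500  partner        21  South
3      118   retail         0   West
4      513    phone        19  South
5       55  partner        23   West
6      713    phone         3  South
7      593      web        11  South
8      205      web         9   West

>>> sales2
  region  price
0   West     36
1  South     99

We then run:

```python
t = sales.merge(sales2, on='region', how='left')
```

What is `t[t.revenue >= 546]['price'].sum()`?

396

merge on 'region' (how='left') → 9 rows:
   revenue  channel  discount region  price
0      665   retail        18  South     99
1      546      web        11  South     99
2      500  partner        21  South     99
3      118   retail         0   West     36
4      513    phone        19  South     99
5       55  partner        23   West     36
6      713    phone         3  South     99
7      593      web        11  South     99
8      205      web         9   West     36
filter rows where revenue >= 546:
   revenue channel  discount region  price
0      665  retail        18  South     99
1      546     web        11  South     99
6      713   phone         3  South     99
7      593     web        11  South     99
Then the sum of column 'price': 396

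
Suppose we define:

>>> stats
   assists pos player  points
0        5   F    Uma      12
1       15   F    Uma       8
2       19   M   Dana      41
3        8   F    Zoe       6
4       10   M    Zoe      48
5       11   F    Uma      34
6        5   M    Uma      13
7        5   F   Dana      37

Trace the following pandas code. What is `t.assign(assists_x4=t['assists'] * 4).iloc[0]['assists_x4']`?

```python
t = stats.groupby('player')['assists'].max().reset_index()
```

group by player, max of assists:
player
Dana    19
Uma     15
Zoe     10
Name: assists, dtype: int64
reset_index():
  player  assists
0   Dana       19
1    Uma       15
2    Zoe       10
add column assists_x4 = t['assists'] * 4:
  player  assists  assists_x4
0   Dana       19          76
1    Uma       15          60
2    Zoe       10          40

76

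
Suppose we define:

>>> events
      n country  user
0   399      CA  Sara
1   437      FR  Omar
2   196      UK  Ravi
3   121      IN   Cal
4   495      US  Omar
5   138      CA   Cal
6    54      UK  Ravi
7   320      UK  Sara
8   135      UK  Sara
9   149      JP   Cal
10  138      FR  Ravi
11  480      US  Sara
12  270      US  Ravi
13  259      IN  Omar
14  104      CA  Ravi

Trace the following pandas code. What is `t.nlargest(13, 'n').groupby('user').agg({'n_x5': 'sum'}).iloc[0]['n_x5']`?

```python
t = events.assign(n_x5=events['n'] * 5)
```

2040

add column n_x5 = events['n'] * 5:
      n country  user  n_x5
0   399      CA  Sara  1995
1   437      FR  Omar  2185
2   196      UK  Ravi   980
3   121      IN   Cal   605
4   495      US  Omar  2475
5   138      CA   Cal   690
6    54      UK  Ravi   270
7   320      UK  Sara  1600
8   135      UK  Sara   675
9   149      JP   Cal   745
10  138      FR  Ravi   690
11  480      US  Sara  2400
12  270      US  Ravi  1350
13  259      IN  Omar  1295
14  104      CA  Ravi   520
take 13 rows with largest n:
      n country  user  n_x5
4   495      US  Omar  2475
11  480      US  Sara  2400
1   437      FR  Omar  2185
0   399      CA  Sara  1995
7   320      UK  Sara  1600
12  270      US  Ravi  1350
13  259      IN  Omar  1295
2   196      UK  Ravi   980
9   149      JP   Cal   745
5   138      CA   Cal   690
10  138      FR  Ravi   690
8   135      UK  Sara   675
3   121      IN   Cal   605
group by user, sum of n_x5:
      n_x5
user      
Cal   2040
Omar  5955
Ravi  3020
Sara  6670
Hence 2040.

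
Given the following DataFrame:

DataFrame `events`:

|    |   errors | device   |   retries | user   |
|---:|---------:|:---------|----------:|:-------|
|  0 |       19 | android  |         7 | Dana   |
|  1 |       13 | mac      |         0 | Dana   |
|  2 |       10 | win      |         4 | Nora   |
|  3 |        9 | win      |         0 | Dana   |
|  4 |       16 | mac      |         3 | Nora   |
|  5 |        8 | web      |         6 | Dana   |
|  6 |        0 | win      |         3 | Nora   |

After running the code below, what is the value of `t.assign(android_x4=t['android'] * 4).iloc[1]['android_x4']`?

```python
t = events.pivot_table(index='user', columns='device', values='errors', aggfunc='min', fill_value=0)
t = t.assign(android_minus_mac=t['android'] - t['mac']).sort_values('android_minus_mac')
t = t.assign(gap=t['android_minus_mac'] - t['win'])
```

pivot: rows=user, cols=device, min(errors):
device  android  mac  web  win
user                          
Dana         19   13    8    9
Nora          0   16    0    0
add column android_minus_mac = t['android'] - t['mac']:
device  android  mac  web  win  android_minus_mac
user                                             
Dana         19   13    8    9                  6
Nora          0   16    0    0                -16
sort by android_minus_mac:
device  android  mac  web  win  android_minus_mac
user                                             
Nora          0   16    0    0                -16
Dana         19   13    8    9                  6
add column gap = t['android_minus_mac'] - t['win']:
device  android  mac  web  win  android_minus_mac  gap
user                                                  
Nora          0   16    0    0                -16  -16
Dana         19   13    8    9                  6   -3
add column android_x4 = t['android'] * 4:
device  android  mac  web  win  android_minus_mac  gap  android_x4
user                                                              
Nora          0   16    0    0                -16  -16           0
Dana         19   13    8    9                  6   -3          76

76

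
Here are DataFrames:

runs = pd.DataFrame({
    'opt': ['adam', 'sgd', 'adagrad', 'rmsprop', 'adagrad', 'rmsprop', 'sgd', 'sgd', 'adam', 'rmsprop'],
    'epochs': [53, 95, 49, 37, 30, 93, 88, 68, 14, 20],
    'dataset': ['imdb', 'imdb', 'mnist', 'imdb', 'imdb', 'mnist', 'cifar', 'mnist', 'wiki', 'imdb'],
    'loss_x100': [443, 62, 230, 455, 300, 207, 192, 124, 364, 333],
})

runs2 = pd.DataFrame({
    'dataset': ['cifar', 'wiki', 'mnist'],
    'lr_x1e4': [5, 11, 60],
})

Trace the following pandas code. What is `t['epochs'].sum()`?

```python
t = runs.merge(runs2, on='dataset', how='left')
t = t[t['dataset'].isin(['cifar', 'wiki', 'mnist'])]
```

merge on 'dataset' (how='left') → 10 rows:
       opt  epochs dataset  loss_x100  lr_x1e4
0     adam      53    imdb        443      NaN
1      sgd      95    imdb         62      NaN
2  adagrad      49   mnist        230     60.0
3  rmsprop      37    imdb        455      NaN
4  adagrad      30    imdb        300      NaN
5  rmsprop      93   mnist        207     60.0
6      sgd      88   cifar        192      5.0
7      sgd      68   mnist        124     60.0
8     adam      14    wiki        364     11.0
9  rmsprop      20    imdb        333      NaN
filter rows where dataset in ['cifar', 'wiki', 'mnist']:
       opt  epochs dataset  loss_x100  lr_x1e4
2  adagrad      49   mnist        230     60.0
5  rmsprop      93   mnist        207     60.0
6      sgd      88   cifar        192      5.0
7      sgd      68   mnist        124     60.0
8     adam      14    wiki        364     11.0

312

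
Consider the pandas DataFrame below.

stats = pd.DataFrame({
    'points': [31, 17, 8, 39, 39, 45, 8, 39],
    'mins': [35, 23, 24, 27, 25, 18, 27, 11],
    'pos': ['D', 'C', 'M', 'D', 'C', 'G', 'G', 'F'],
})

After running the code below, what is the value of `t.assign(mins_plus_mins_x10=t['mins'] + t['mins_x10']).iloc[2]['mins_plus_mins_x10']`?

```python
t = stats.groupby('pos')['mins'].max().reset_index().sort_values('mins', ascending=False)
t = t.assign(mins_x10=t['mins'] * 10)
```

group by pos, max of mins:
pos
C    25
D    35
F    11
G    27
M    24
Name: mins, dtype: int64
reset_index():
  pos  mins
0   C    25
1   D    35
2   F    11
3   G    27
4   M    24
sort by mins descending:
  pos  mins
1   D    35
3   G    27
0   C    25
4   M    24
2   F    11
add column mins_x10 = t['mins'] * 10:
  pos  mins  mins_x10
1   D    35       350
3   G    27       270
0   C    25       250
4   M    24       240
2   F    11       110
add column mins_plus_mins_x10 = t['mins'] + t['mins_x10']:
  pos  mins  mins_x10  mins_plus_mins_x10
1   D    35       350                 385
3   G    27       270                 297
0   C    25       250                 275
4   M    24       240                 264
2   F    11       110                 121

275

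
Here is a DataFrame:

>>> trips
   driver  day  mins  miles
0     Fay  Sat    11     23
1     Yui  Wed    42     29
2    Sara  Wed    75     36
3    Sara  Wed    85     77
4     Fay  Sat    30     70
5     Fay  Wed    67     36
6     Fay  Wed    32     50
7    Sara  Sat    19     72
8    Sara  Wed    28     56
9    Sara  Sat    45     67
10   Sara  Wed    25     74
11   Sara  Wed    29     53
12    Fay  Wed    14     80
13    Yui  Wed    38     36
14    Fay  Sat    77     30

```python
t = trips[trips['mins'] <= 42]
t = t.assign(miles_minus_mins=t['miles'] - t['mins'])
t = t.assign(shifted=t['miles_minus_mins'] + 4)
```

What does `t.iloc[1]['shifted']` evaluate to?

-9

filter rows where mins <= 42:
   driver  day  mins  miles
0     Fay  Sat    11     23
1     Yui  Wed    42     29
4     Fay  Sat    30     70
6     Fay  Wed    32     50
7    Sara  Sat    19     72
8    Sara  Wed    28     56
10   Sara  Wed    25     74
11   Sara  Wed    29     53
12    Fay  Wed    14     80
13    Yui  Wed    38     36
add column miles_minus_mins = t['miles'] - t['mins']:
   driver  day  mins  miles  miles_minus_mins
0     Fay  Sat    11     23                12
1     Yui  Wed    42     29               -13
4     Fay  Sat    30     70                40
6     Fay  Wed    32     50                18
7    Sara  Sat    19     72                53
8    Sara  Wed    28     56                28
10   Sara  Wed    25     74                49
11   Sara  Wed    29     53                24
12    Fay  Wed    14     80                66
13    Yui  Wed    38     36                -2
add column shifted = t['miles_minus_mins'] + 4:
   driver  day  mins  miles  miles_minus_mins  shifted
0     Fay  Sat    11     23                12       16
1     Yui  Wed    42     29               -13       -9
4     Fay  Sat    30     70                40       44
6     Fay  Wed    32     50                18       22
7    Sara  Sat    19     72                53       57
8    Sara  Wed    28     56                28       32
10   Sara  Wed    25     74                49       53
11   Sara  Wed    29     53                24       28
12    Fay  Wed    14     80                66       70
13    Yui  Wed    38     36                -2        2
Hence -9.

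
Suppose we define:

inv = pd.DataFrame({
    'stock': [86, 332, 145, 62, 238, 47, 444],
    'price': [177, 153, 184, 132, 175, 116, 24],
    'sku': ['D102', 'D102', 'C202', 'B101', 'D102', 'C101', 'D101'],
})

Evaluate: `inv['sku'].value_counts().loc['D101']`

value_counts of sku:
sku
D102    3
C202    1
B101    1
C101    1
D101    1
Name: count, dtype: int64
Taking the value at index 'D101' gives 1.

1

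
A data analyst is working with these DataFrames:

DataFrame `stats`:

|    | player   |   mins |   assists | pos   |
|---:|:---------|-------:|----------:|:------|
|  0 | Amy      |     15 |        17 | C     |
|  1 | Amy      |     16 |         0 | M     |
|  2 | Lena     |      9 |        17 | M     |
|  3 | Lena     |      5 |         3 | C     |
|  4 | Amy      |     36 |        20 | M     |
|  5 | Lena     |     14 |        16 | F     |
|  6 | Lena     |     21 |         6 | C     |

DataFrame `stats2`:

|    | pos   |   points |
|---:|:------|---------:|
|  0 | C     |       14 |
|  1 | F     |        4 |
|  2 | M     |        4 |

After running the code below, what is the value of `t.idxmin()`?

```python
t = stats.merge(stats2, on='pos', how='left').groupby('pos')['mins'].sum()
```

merge on 'pos' (how='left') → 7 rows:
  player  mins  assists pos  points
0    Amy    15       17   C      14
1    Amy    16        0   M       4
2   Lena     9       17   M       4
3   Lena     5        3   C      14
4    Amy    36       20   M       4
5   Lena    14       16   F       4
6   Lena    21        6   C      14
group by pos, sum of mins:
pos
C    41
F    14
M    61
Name: mins, dtype: int64

F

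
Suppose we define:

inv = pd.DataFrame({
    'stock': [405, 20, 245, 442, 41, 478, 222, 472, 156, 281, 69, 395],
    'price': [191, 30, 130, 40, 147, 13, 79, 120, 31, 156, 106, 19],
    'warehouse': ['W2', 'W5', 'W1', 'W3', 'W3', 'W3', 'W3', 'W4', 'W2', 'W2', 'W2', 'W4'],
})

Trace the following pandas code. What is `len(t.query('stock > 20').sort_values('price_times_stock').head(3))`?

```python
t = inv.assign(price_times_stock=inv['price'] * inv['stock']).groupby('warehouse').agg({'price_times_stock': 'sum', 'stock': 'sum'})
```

add column price_times_stock = inv['price'] * inv['stock']:
    stock  price warehouse  price_times_stock
0     405    191        W2              77355
1      20     30        W5                600
2     245    130        W1              31850
3     442     40        W3              17680
4      41    147        W3               6027
5     478     13        W3               6214
6     222     79        W3              17538
7     472    120        W4              56640
8     156     31        W2               4836
9     281    156        W2              43836
10     69    106        W2               7314
11    395     19        W4               7505
group by warehouse: sum(price_times_stock), sum(stock):
           price_times_stock  stock
warehouse                          
W1                     31850    245
W2                    133341    911
W3                     47459   1183
W4                     64145    867
W5                       600     20
filter rows where stock > 20:
           price_times_stock  stock
warehouse                          
W1                     31850    245
W2                    133341    911
W3                     47459   1183
W4                     64145    867
sort by price_times_stock:
           price_times_stock  stock
warehouse                          
W1                     31850    245
W3                     47459   1183
W4                     64145    867
W2                    133341    911
take first 3 rows:
           price_times_stock  stock
warehouse                          
W1                     31850    245
W3                     47459   1183
W4                     64145    867

3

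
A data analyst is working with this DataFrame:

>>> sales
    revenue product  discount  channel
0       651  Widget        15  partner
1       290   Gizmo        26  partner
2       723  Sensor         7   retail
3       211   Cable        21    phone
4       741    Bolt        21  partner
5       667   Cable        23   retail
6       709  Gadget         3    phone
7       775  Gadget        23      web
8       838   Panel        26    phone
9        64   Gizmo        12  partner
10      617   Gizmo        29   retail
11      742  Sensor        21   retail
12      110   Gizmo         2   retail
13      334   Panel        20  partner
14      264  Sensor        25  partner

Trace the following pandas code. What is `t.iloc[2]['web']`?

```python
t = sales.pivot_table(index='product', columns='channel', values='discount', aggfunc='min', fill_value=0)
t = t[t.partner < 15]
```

0

pivot: rows=product, cols=channel, min(discount):
channel  partner  phone  retail  web
product                             
Bolt          21      0       0    0
Cable          0     21      23    0
Gadget         0      3       0   23
Gizmo         12      0       2    0
Panel         20     26       0    0
Sensor        25      0       7    0
Widget        15      0       0    0
filter rows where partner < 15:
channel  partner  phone  retail  web
product                             
Cable          0     21      23    0
Gadget         0      3       0   23
Gizmo         12      0       2    0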